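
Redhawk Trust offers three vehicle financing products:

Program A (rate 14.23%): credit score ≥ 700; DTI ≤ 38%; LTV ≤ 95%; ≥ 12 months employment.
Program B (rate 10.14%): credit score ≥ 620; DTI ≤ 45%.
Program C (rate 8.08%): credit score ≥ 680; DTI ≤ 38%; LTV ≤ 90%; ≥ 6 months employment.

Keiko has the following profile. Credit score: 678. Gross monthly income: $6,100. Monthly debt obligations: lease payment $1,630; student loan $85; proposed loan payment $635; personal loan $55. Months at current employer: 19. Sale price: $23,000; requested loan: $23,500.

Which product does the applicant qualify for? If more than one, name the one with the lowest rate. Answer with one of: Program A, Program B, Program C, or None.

Total debts = (1,630 + 85 + 635 + 55) = 2,405; DTI = 2,405/6,100 = 39.4%.
LTV = 23,500/23,000 = 102.2%.
Program A: score 678 < 700; DTI 39.4% > 38%; LTV 102.2% > 95%; employment 19 ≥ 12 mo → does not qualify.
Program B: score 678 ≥ 620; DTI 39.4% ≤ 45% → qualifies.
Program C: score 678 < 680; DTI 39.4% > 38%; LTV 102.2% > 90%; employment 19 ≥ 6 mo → does not qualify.

Program B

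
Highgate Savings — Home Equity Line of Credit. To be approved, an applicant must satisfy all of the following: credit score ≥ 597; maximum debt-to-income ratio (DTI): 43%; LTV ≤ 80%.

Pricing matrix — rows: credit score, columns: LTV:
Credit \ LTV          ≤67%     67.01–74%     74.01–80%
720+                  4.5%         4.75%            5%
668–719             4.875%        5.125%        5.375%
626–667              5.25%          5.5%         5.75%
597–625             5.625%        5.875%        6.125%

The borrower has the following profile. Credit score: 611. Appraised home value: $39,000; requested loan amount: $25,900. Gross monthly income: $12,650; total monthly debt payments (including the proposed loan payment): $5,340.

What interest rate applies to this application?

Credit score 611 ≥ 597; DTI = 5,340/12,650 = 42.2% ≤ 43%
LTV: 25,900 ÷ 39,000 = 66.4%, within 80% cap
Score 611 is in the 597–625 band; LTV 66.4% is in the ≤67% band → 5.625%.

5.625%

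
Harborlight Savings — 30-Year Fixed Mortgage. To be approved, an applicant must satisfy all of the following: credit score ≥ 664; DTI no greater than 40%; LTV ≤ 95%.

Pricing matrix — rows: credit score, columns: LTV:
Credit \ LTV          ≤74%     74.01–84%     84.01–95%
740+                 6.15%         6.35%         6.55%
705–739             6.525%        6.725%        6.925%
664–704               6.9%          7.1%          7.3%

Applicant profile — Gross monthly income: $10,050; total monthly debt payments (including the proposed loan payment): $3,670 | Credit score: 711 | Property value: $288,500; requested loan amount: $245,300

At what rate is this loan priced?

Credit score 711 ≥ 664; DTI: 3,670 ÷ 10,050 = 36.5%, within the 40% cap
LTV = 245,300/288,500 = 85% ≤ 95%
Credit 711 → row 705–739; LTV 85% → column 84.01–95%. Grid cell → 6.925%.

6.925%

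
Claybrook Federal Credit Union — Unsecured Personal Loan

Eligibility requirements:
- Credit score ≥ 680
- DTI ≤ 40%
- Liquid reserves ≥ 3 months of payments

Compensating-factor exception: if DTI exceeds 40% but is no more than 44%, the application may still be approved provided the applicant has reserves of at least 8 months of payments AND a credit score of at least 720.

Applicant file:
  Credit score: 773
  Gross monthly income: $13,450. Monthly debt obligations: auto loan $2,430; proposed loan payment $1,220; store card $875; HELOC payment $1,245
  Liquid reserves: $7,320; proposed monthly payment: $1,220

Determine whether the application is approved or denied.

Credit score 773 ≥ 680 (meets base)
Total debts = (2,430 + 1,220 + 875 + 1,245) = 5,770. DTI: 5,770 ÷ 13,450 = 42.9%, over the 40% base limit.
Reserves: 7,320 ÷ 1,220 = 6.0 months (meets 3-month minimum)
42.9% falls in the override range (40%–44%), so the compensating-factor test applies.
Override check — reserves: 6.0 mo (short of 8); score: 773 (ok).
Override conditions not both satisfied; exception does not apply.

Denied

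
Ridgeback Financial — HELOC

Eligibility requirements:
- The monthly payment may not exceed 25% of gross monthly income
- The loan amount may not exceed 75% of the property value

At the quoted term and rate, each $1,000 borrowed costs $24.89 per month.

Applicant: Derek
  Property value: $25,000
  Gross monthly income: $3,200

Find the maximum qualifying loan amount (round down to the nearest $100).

Payment cap: 25% × $3,200 = $800/month.
At $24.89 per $1,000, that supports 800/24.89 × 1,000 ≈ $32,141 → $32,100.
LTV cap: 75% × $25,000 = $18,750 → $18,700.
Binding constraint: loan-to-value.

$18,700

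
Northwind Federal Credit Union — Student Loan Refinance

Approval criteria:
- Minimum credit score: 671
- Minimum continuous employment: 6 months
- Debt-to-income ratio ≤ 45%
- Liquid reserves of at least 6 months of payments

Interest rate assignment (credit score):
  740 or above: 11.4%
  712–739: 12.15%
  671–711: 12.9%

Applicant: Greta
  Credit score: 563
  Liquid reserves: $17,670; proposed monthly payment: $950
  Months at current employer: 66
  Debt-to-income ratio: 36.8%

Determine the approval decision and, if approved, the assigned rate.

Denied

Credit score 563 < 671 (below minimum)
Employment 66 ≥ 6 months
Reserves: 17,670 ÷ 950 = 18.6 months (meets 6-month minimum)
Debt-to-income 36.8% vs 45% cap — pass
Not all requirements met → denied.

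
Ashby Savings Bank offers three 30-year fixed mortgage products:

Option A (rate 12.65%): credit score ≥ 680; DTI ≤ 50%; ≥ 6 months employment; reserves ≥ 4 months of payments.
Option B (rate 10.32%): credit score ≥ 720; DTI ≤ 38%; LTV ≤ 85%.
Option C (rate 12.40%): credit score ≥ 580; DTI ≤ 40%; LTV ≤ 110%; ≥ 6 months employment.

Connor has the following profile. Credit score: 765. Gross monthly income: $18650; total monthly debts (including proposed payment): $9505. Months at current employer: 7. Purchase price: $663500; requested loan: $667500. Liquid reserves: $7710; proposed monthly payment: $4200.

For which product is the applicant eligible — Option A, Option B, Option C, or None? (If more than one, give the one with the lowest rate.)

DTI = 9,505/18,650 = 51%.
LTV = 667,500/663,500 = 100.6%.
Reserves = 7,710/4,200 = 1.8 months.
Option A: score 765 ≥ 680; DTI 51% > 50%; employment 7 ≥ 6 mo; reserves 1.8 < 4 mo → does not qualify.
Option B: score 765 ≥ 720; DTI 51% > 38%; LTV 100.6% > 85% → does not qualify.
Option C: score 765 ≥ 580; DTI 51% > 40%; LTV 100.6% ≤ 110%; employment 7 ≥ 6 mo → does not qualify.

None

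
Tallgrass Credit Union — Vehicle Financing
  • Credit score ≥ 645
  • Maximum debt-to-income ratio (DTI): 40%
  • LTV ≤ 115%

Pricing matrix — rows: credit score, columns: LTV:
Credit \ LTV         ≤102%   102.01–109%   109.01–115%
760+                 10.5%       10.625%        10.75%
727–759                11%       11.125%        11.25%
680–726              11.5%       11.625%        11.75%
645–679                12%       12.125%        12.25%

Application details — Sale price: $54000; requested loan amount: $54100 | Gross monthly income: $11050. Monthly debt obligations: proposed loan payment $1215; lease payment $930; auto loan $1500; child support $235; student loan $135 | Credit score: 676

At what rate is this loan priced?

12%

Credit score 676 ≥ 645; Total monthly debts = (1,215 + 930 + 1,500 + 235 + 135) = 4,015. DTI: 4,015 ÷ 11,050 = 36.3%, within the 40% cap
LTV = 54,100/54,000 = 100.2% ≤ 115%
Credit 676 → row 645–679; LTV 100.2% → column ≤102%. Grid cell → 12%.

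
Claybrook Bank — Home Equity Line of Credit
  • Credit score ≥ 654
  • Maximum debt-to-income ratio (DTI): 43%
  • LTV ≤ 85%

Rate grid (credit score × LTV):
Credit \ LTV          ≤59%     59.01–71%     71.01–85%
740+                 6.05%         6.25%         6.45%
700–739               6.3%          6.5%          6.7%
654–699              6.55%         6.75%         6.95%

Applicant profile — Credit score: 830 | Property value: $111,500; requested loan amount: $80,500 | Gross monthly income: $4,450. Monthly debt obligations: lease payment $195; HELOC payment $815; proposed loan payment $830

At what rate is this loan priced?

Credit score 830 ≥ 654; Total monthly debts = (195 + 815 + 830) = 1,840. Debt-to-income = 1,840/4,450 = 41.3% — meets 43% limit
LTV: 80,500 ÷ 111,500 = 72.2%, within 85% cap
Credit 830 → row 740+; LTV 72.2% → column 71.01–85%. Grid cell → 6.45%.

6.45%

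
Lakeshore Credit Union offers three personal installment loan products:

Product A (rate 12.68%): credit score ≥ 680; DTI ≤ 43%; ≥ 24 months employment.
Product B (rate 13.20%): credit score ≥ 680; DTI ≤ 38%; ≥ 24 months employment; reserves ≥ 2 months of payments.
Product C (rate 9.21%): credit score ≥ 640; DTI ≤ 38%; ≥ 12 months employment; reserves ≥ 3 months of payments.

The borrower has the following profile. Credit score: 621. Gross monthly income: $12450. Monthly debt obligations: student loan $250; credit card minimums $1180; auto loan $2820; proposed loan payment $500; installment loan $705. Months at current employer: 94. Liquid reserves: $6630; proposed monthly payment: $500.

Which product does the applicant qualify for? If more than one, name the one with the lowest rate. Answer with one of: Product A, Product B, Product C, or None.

Total debts = (250 + 1,180 + 2,820 + 500 + 705) = 5,455; DTI = 5,455/12,450 = 43.8%.
Reserves = 6,630/500 = 13.3 months.
Product A: score 621 < 680; DTI 43.8% > 43%; employment 94 ≥ 24 mo → does not qualify.
Product B: score 621 < 680; DTI 43.8% > 38%; employment 94 ≥ 24 mo; reserves 13.3 ≥ 2 mo → does not qualify.
Product C: score 621 < 640; DTI 43.8% > 38%; employment 94 ≥ 12 mo; reserves 13.3 ≥ 3 mo → does not qualify.

None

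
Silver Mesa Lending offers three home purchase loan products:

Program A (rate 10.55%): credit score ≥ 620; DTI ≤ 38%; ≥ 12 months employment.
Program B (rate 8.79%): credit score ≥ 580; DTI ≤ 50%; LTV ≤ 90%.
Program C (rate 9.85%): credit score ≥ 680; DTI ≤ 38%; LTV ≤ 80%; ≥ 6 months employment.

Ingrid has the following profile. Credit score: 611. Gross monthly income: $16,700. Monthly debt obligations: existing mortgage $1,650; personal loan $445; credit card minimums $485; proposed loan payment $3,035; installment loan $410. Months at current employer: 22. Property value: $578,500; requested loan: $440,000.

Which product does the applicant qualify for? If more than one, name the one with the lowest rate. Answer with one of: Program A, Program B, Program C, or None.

Program B

Total debts = (1,650 + 445 + 485 + 3,035 + 410) = 6,025; DTI = 6,025/16,700 = 36.1%.
LTV = 440,000/578,500 = 76.1%.
Program A: score 611 < 620; DTI 36.1% ≤ 38%; employment 22 ≥ 12 mo → does not qualify.
Program B: score 611 ≥ 580; DTI 36.1% ≤ 50%; LTV 76.1% ≤ 90% → qualifies.
Program C: score 611 < 680; DTI 36.1% ≤ 38%; LTV 76.1% ≤ 80%; employment 22 ≥ 6 mo → does not qualify.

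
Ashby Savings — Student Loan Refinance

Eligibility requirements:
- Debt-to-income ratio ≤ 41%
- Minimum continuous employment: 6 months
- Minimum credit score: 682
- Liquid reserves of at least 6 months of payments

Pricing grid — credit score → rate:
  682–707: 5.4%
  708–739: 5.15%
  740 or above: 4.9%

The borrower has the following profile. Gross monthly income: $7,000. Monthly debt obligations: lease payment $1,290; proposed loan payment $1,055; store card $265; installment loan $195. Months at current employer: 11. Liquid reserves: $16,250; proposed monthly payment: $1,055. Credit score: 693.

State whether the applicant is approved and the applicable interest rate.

Credit score 693 ≥ 682 (meets minimum)
Employment 11 ≥ 6 months
Total monthly debts = (1,290 + 1,055 + 265 + 195) = 2,805. DTI = 2,805/7,000 = 40.1% ≤ 41%
Reserves: 16,250 ÷ 1,055 = 15.4 months (meets 6-month minimum)
All requirements met. Score 693 falls in the 682–707 tier → 5.4%.

Approved at 5.4%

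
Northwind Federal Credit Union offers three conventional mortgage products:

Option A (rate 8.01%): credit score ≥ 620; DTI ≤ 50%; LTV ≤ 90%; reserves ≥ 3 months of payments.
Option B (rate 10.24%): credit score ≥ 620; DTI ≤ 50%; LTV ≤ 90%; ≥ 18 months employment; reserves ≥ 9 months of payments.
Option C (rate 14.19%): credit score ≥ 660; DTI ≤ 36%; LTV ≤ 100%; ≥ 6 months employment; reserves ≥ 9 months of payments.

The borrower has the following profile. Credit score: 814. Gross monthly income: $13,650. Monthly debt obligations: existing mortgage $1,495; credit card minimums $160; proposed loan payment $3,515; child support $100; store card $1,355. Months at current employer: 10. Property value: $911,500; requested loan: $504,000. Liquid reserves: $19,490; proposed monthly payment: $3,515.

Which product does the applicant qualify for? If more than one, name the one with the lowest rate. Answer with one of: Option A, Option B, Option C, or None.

Option A

Total debts = (1,495 + 160 + 3,515 + 100 + 1,355) = 6,625; DTI = 6,625/13,650 = 48.5%.
LTV = 504,000/911,500 = 55.3%.
Reserves = 19,490/3,515 = 5.5 months.
Option A: score 814 ≥ 620; DTI 48.5% ≤ 50%; LTV 55.3% ≤ 90%; reserves 5.5 ≥ 3 mo → qualifies.
Option B: score 814 ≥ 620; DTI 48.5% ≤ 50%; LTV 55.3% ≤ 90%; employment 10 < 18 mo; reserves 5.5 < 9 mo → does not qualify.
Option C: score 814 ≥ 660; DTI 48.5% > 36%; LTV 55.3% ≤ 100%; employment 10 ≥ 6 mo; reserves 5.5 < 9 mo → does not qualify.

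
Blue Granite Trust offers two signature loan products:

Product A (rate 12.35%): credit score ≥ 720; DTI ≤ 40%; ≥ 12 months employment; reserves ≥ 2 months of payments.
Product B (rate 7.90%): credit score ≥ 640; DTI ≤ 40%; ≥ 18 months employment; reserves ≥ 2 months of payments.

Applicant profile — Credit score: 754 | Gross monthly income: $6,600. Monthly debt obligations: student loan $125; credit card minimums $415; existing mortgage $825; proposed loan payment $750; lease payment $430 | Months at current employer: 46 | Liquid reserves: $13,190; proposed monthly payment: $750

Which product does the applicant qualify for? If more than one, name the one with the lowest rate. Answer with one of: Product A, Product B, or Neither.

Product B

Total debts = (125 + 415 + 825 + 750 + 430) = 2,545; DTI = 2,545/6,600 = 38.6%.
Reserves = 13,190/750 = 17.6 months.
Product A: score 754 ≥ 720; DTI 38.6% ≤ 40%; employment 46 ≥ 12 mo; reserves 17.6 ≥ 2 mo → qualifies.
Product B: score 754 ≥ 640; DTI 38.6% ≤ 40%; employment 46 ≥ 18 mo; reserves 17.6 ≥ 2 mo → qualifies.
Qualifying: Product A, Product B. Lowest rate is 7.90% → Product B.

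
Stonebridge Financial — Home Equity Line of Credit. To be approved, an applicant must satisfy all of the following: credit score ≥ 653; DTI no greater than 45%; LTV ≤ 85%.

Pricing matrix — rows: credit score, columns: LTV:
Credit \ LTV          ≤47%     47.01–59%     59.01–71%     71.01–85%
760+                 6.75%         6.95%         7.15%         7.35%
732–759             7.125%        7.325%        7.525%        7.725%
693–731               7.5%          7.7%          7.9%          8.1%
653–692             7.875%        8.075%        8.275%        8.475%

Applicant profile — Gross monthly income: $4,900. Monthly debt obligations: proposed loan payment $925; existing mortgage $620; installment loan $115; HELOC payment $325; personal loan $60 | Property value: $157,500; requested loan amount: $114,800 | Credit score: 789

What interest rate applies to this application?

7.35%

Credit score 789 ≥ 653; Total monthly debts = (925 + 620 + 115 + 325 + 60) = 2,045. Debt-to-income = 2,045/4,900 = 41.7% — meets 45% limit
Loan-to-value = 114,800/157,500 = 72.9% — pass (85% max)
Score 789 is in the 760+ band; LTV 72.9% is in the 71.01–85% band → 7.35%.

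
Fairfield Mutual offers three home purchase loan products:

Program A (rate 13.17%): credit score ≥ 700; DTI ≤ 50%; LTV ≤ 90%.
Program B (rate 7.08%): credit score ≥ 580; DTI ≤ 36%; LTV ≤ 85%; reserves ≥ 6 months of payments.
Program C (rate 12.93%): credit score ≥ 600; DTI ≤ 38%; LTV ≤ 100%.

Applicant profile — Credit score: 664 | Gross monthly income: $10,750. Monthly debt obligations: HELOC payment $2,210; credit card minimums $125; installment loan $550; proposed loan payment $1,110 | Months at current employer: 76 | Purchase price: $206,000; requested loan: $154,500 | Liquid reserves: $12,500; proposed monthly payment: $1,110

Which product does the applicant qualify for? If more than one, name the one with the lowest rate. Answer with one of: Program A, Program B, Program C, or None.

Program C

Total debts = (2,210 + 125 + 550 + 1,110) = 3,995; DTI = 3,995/10,750 = 37.2%.
LTV = 154,500/206,000 = 75%.
Reserves = 12,500/1,110 = 11.3 months.
Program A: score 664 < 700; DTI 37.2% ≤ 50%; LTV 75% ≤ 90% → does not qualify.
Program B: score 664 ≥ 580; DTI 37.2% > 36%; LTV 75% ≤ 85%; reserves 11.3 ≥ 6 mo → does not qualify.
Program C: score 664 ≥ 600; DTI 37.2% ≤ 38%; LTV 75% ≤ 100% → qualifies.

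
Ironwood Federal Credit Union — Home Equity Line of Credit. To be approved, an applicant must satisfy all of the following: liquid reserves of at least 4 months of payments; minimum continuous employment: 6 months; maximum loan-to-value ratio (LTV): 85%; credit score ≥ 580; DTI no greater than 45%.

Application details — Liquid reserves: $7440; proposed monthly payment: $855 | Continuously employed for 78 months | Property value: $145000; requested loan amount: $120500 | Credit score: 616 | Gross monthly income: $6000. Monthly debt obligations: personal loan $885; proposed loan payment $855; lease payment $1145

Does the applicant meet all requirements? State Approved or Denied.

Liquid reserves cover 7,440/855 = 8.7 months — ≥ 4 required
Employment 78 ≥ 6 months
Loan-to-value = 120,500/145,000 = 83.1% — pass (85% max)
Credit score 616 ≥ 580 (meets)
Total monthly debts = (885 + 855 + 1,145) = 2,885. DTI = 2,885/6,000 = 48.1% > 45%
Fails on DTI.

Denied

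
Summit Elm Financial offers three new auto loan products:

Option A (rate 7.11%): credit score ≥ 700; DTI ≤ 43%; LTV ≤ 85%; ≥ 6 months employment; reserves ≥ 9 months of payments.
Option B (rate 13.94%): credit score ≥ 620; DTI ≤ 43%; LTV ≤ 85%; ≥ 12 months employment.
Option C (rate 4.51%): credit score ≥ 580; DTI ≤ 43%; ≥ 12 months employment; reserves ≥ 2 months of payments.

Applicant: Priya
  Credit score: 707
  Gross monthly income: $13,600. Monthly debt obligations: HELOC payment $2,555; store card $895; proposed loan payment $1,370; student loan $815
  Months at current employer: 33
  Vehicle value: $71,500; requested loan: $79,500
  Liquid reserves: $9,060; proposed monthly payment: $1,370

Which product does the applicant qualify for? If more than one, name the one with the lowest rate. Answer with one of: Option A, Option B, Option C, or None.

Option C

Total debts = (2,555 + 895 + 1,370 + 815) = 5,635; DTI = 5,635/13,600 = 41.4%.
LTV = 79,500/71,500 = 111.2%.
Reserves = 9,060/1,370 = 6.6 months.
Option A: score 707 ≥ 700; DTI 41.4% ≤ 43%; LTV 111.2% > 85%; employment 33 ≥ 6 mo; reserves 6.6 < 9 mo → does not qualify.
Option B: score 707 ≥ 620; DTI 41.4% ≤ 43%; LTV 111.2% > 85%; employment 33 ≥ 12 mo → does not qualify.
Option C: score 707 ≥ 580; DTI 41.4% ≤ 43%; employment 33 ≥ 12 mo; reserves 6.6 ≥ 2 mo → qualifies.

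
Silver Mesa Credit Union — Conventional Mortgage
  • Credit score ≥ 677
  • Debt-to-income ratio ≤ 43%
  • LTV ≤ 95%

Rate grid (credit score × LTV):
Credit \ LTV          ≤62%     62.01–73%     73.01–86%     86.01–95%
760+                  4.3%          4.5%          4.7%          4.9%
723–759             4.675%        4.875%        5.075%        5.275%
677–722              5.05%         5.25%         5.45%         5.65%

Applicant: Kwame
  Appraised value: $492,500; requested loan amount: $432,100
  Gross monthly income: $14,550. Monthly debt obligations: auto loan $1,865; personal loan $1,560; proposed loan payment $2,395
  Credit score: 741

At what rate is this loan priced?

5.275%

Credit score 741 ≥ 677; Total monthly debts = (1,865 + 1,560 + 2,395) = 5,820. DTI: 5,820 ÷ 14,550 = 40%, within the 43% cap
Loan-to-value = 432,100/492,500 = 87.7% — pass (95% max)
Score 741 is in the 723–759 band; LTV 87.7% is in the 86.01–95% band → 5.275%.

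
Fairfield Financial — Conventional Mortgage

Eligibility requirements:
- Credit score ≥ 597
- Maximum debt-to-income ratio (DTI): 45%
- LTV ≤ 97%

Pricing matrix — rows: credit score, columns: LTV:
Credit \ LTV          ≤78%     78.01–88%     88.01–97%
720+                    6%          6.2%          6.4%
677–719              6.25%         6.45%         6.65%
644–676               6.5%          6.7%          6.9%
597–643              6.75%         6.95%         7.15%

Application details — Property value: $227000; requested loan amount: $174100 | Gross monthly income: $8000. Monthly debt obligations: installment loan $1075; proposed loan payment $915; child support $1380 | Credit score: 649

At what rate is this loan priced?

Credit score 649 ≥ 597; Total monthly debts = (1,075 + 915 + 1,380) = 3,370. DTI: 3,370 ÷ 8,000 = 42.1%, within the 45% cap
LTV = 174,100/227,000 = 76.7% ≤ 97%
Score 649 is in the 644–676 band; LTV 76.7% is in the ≤78% band → 6.5%.

6.5%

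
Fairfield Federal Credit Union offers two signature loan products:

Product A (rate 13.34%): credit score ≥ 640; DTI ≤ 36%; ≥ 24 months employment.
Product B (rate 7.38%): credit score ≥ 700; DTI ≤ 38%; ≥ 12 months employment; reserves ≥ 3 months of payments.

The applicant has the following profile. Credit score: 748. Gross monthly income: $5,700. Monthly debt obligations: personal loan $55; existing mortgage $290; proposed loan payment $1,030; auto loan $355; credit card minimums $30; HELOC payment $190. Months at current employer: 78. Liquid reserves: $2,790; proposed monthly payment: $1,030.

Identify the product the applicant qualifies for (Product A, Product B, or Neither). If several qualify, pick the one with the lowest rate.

Total debts = (55 + 290 + 1,030 + 355 + 30 + 190) = 1,950; DTI = 1,950/5,700 = 34.2%.
Reserves = 2,790/1,030 = 2.7 months.
Product A: score 748 ≥ 640; DTI 34.2% ≤ 36%; employment 78 ≥ 24 mo → qualifies.
Product B: score 748 ≥ 700; DTI 34.2% ≤ 38%; employment 78 ≥ 12 mo; reserves 2.7 < 3 mo → does not qualify.

Product A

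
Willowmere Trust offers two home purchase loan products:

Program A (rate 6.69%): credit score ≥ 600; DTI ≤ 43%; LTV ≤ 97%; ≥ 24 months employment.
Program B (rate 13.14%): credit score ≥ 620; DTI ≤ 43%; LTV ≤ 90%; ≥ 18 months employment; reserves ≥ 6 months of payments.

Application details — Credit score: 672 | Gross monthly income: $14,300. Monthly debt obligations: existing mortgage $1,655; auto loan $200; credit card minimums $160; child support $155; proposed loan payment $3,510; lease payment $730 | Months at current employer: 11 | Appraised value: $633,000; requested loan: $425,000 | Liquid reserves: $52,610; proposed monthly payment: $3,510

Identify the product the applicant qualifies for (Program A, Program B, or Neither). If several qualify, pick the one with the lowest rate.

Neither

Total debts = (1,655 + 200 + 160 + 155 + 3,510 + 730) = 6,410; DTI = 6,410/14,300 = 44.8%.
LTV = 425,000/633,000 = 67.1%.
Reserves = 52,610/3,510 = 15.0 months.
Program A: score 672 ≥ 600; DTI 44.8% > 43%; LTV 67.1% ≤ 97%; employment 11 < 24 mo → does not qualify.
Program B: score 672 ≥ 620; DTI 44.8% > 43%; LTV 67.1% ≤ 90%; employment 11 < 18 mo; reserves 15.0 ≥ 6 mo → does not qualify.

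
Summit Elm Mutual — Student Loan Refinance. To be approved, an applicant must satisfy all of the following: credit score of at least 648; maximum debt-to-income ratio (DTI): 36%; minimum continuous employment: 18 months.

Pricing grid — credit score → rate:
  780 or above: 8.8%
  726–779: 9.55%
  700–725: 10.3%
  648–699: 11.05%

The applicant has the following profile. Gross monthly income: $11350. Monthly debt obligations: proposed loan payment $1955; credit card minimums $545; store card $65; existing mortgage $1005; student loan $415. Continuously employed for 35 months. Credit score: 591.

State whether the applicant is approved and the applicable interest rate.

Denied

Credit score 591 < 648 (below minimum)
Total monthly debts = (1,955 + 545 + 65 + 1,005 + 415) = 3,985. DTI = 3,985/11,350 = 35.1% ≤ 36%
Employment 35 ≥ 18 months
Not all requirements met → denied.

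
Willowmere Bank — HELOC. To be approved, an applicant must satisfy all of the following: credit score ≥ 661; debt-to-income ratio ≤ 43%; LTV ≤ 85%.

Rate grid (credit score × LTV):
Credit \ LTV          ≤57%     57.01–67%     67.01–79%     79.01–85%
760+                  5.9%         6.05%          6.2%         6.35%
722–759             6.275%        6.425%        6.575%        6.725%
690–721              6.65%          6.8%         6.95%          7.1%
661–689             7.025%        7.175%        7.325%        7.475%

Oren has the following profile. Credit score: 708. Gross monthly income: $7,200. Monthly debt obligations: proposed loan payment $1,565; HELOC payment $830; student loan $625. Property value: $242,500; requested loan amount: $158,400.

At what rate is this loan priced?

Credit score 708 ≥ 661; Total monthly debts = (1,565 + 830 + 625) = 3,020. DTI = 3,020/7,200 = 41.9% ≤ 43%
LTV = 158,400/242,500 = 65.3% ≤ 85%
Score 708 is in the 690–721 band; LTV 65.3% is in the 57.01–67% band → 6.8%.

6.8%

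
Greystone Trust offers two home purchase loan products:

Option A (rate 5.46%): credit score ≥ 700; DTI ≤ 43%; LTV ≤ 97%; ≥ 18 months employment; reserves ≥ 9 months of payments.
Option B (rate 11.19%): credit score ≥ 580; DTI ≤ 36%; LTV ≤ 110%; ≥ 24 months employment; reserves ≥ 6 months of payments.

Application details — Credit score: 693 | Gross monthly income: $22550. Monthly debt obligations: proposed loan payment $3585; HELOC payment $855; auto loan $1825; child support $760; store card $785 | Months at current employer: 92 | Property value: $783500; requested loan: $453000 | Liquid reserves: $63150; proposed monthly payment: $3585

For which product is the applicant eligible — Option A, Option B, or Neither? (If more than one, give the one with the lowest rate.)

Option B

Total debts = (3,585 + 855 + 1,825 + 760 + 785) = 7,810; DTI = 7,810/22,550 = 34.6%.
LTV = 453,000/783,500 = 57.8%.
Reserves = 63,150/3,585 = 17.6 months.
Option A: score 693 < 700; DTI 34.6% ≤ 43%; LTV 57.8% ≤ 97%; employment 92 ≥ 18 mo; reserves 17.6 ≥ 9 mo → does not qualify.
Option B: score 693 ≥ 580; DTI 34.6% ≤ 36%; LTV 57.8% ≤ 110%; employment 92 ≥ 24 mo; reserves 17.6 ≥ 6 mo → qualifies.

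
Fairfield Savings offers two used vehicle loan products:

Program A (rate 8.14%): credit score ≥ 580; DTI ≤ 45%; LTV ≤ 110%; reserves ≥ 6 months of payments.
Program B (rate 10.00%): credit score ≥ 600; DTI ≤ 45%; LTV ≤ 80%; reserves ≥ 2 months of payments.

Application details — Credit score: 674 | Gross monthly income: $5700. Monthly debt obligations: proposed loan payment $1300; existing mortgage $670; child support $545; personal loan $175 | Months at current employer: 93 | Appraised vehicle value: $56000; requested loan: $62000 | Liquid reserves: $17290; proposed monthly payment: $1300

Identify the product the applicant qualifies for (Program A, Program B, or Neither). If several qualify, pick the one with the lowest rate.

Total debts = (1,300 + 670 + 545 + 175) = 2,690; DTI = 2,690/5,700 = 47.2%.
LTV = 62,000/56,000 = 110.7%.
Reserves = 17,290/1,300 = 13.3 months.
Program A: score 674 ≥ 580; DTI 47.2% > 45%; LTV 110.7% > 110%; reserves 13.3 ≥ 6 mo → does not qualify.
Program B: score 674 ≥ 600; DTI 47.2% > 45%; LTV 110.7% > 80%; reserves 13.3 ≥ 2 mo → does not qualify.

Neither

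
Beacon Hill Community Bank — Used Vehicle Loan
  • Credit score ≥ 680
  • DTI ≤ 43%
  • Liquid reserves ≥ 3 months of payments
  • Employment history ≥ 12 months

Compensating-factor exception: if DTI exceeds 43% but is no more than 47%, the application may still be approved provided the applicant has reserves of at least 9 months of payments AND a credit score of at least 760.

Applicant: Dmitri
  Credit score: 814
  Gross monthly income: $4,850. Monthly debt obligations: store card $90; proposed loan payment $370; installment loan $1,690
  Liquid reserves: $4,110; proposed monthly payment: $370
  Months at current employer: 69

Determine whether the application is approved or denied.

Credit score 814 ≥ 680 (meets base)
Total debts = (90 + 370 + 1,690) = 2,150. DTI = 2,150/4,850 = 44.3% > 43% — standard DTI limit exceeded.
Reserves = 4,110/370 = 11.1 months ≥ 3
Employment 69 ≥ 12 months
DTI 44.3% is within the 43%–47% exception band; checking compensating factors.
Reserves 11.1 ≥ 9 months; credit score 814 ≥ 760.
Both override conditions satisfied; DTI exception granted.

Approved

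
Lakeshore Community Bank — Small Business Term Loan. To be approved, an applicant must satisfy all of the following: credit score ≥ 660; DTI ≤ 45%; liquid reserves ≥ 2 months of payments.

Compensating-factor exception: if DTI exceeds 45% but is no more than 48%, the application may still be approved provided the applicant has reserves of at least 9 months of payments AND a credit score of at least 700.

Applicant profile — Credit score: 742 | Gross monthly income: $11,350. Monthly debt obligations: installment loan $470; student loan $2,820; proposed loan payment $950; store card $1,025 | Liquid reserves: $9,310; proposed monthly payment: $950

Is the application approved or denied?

Credit score 742 ≥ 660 (meets base)
Total debts = (470 + 2,820 + 950 + 1,025) = 5,265. DTI = 5,265/11,350 = 46.4% > 45% — standard DTI limit exceeded.
Reserves: 9,310 ÷ 950 = 9.8 months (meets 2-month minimum)
DTI 46.4% is within the 45%–48% exception band; checking compensating factors.
Override check — reserves: 9.8 mo (ok); score: 742 (ok).
Both compensating conditions met → exception applies.

Approved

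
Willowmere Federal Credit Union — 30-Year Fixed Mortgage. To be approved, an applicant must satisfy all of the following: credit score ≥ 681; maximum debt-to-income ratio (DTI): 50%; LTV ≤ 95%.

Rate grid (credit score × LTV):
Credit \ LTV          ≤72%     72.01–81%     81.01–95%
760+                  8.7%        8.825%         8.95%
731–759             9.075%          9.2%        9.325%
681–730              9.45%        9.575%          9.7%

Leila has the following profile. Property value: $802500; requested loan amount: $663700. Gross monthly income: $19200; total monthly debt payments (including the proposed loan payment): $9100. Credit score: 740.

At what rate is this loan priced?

9.325%

Credit score 740 ≥ 681; DTI = 9,100/19,200 = 47.4% ≤ 50%
LTV = 663,700/802,500 = 82.7% ≤ 95%
Row: 740 falls in 731–759. Column: 82.7% falls in 81.01–95%. Rate = 9.325%.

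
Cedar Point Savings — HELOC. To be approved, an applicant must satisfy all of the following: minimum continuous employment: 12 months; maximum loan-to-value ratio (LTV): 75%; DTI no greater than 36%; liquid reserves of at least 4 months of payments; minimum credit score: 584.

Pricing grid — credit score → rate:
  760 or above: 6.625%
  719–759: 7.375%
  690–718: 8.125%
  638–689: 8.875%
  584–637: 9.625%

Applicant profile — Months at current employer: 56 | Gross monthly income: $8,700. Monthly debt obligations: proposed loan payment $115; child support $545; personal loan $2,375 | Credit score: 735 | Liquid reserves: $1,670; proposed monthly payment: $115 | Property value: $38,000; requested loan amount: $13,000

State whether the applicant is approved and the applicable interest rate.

Credit score 735 ≥ 584 (meets minimum)
Total monthly debts = (115 + 545 + 2,375) = 3,035. DTI = 3,035/8,700 = 34.9% ≤ 36%
LTV: 13,000 ÷ 38,000 = 34.2%, within 75% cap
Reserves: 1,670 ÷ 115 = 14.5 months (meets 4-month minimum)
Employment 56 ≥ 12 months
All requirements met. Score 735 falls in the 719–759 tier → 7.375%.

Approved at 7.375%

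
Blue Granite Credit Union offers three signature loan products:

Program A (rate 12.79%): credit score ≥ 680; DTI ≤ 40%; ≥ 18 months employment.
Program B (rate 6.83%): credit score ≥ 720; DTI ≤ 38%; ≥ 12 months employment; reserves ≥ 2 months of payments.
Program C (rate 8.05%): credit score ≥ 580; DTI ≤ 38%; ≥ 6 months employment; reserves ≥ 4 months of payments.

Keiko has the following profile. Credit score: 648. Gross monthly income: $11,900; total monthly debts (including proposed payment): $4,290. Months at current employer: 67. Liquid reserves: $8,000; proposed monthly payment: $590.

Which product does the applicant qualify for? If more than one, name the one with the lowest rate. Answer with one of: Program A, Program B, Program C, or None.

Program C

DTI = 4,290/11,900 = 36.1%.
Reserves = 8,000/590 = 13.6 months.
Program A: score 648 < 680; DTI 36.1% ≤ 40%; employment 67 ≥ 18 mo → does not qualify.
Program B: score 648 < 720; DTI 36.1% ≤ 38%; employment 67 ≥ 12 mo; reserves 13.6 ≥ 2 mo → does not qualify.
Program C: score 648 ≥ 580; DTI 36.1% ≤ 38%; employment 67 ≥ 6 mo; reserves 13.6 ≥ 4 mo → qualifies.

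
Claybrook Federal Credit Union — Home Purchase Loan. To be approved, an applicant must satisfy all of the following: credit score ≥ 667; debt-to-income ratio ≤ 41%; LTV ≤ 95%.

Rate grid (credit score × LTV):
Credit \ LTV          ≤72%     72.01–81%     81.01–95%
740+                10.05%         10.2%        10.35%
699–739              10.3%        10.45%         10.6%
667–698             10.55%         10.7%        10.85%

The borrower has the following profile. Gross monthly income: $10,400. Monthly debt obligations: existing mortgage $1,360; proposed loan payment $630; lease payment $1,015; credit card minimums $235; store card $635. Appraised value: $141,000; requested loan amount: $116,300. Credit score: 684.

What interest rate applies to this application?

Credit score 684 ≥ 667; Total monthly debts = (1,360 + 630 + 1,015 + 235 + 635) = 3,875. Debt-to-income = 3,875/10,400 = 37.3% — meets 41% limit
LTV: 116,300 ÷ 141,000 = 82.5%, within 95% cap
Score 684 is in the 667–698 band; LTV 82.5% is in the 81.01–95% band → 10.85%.

10.85%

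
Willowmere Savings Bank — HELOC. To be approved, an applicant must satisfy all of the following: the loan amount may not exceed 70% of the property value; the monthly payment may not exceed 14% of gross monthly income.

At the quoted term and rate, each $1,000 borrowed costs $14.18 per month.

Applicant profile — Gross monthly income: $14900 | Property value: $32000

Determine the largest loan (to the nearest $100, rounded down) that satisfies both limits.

Payment cap: 14% × $14,900 = $2,086/month.
At $14.18 per $1,000, that supports 2,086/14.18 × 1,000 ≈ $147,108 → $147,100.
LTV cap: 70% × $32,000 = $22,400 → $22,400.
Binding constraint: loan-to-value.

$22,400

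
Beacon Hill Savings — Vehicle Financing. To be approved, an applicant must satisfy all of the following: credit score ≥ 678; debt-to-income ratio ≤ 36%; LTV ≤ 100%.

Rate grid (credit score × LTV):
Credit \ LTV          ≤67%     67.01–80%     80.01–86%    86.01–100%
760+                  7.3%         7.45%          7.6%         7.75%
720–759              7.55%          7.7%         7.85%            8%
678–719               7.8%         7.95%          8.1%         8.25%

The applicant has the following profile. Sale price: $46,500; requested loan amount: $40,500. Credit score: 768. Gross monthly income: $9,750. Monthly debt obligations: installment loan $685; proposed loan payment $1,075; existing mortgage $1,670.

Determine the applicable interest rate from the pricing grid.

Credit score 768 ≥ 678; Total monthly debts = (685 + 1,075 + 1,670) = 3,430. DTI = 3,430/9,750 = 35.2% ≤ 36%
LTV: 40,500 ÷ 46,500 = 87.1%, within 100% cap
Row: 768 falls in 760+. Column: 87.1% falls in 86.01–100%. Rate = 7.75%.

7.75%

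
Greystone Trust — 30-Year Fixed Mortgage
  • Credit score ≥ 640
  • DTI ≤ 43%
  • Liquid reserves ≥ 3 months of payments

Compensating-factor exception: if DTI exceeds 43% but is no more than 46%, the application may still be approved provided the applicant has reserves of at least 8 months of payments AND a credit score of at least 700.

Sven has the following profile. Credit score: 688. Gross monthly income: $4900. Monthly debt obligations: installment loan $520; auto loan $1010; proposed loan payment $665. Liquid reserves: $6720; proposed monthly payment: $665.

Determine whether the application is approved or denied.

Credit score 688 ≥ 640 (meets base)
Total debts = (520 + 1,010 + 665) = 2,195. DTI = 2,195/4,900 = 44.8% > 43% — standard DTI limit exceeded.
Liquid reserves cover 6,720/665 = 10.1 months — ≥ 3 required
DTI 44.8% is within the 43%–46% exception band; checking compensating factors.
Reserves 10.1 ≥ 8 months; credit score 688 < 700.
Override conditions not both satisfied; exception does not apply.

Denied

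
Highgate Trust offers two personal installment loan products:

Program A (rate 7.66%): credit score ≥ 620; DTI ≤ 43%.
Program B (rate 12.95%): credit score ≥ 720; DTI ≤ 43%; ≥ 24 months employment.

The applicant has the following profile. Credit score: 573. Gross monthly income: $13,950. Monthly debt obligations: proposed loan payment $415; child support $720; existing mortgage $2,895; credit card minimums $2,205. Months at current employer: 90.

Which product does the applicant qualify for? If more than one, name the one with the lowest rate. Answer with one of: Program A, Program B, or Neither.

Neither

Total debts = (415 + 720 + 2,895 + 2,205) = 6,235; DTI = 6,235/13,950 = 44.7%.
Program A: score 573 < 620; DTI 44.7% > 43% → does not qualify.
Program B: score 573 < 720; DTI 44.7% > 43%; employment 90 ≥ 24 mo → does not qualify.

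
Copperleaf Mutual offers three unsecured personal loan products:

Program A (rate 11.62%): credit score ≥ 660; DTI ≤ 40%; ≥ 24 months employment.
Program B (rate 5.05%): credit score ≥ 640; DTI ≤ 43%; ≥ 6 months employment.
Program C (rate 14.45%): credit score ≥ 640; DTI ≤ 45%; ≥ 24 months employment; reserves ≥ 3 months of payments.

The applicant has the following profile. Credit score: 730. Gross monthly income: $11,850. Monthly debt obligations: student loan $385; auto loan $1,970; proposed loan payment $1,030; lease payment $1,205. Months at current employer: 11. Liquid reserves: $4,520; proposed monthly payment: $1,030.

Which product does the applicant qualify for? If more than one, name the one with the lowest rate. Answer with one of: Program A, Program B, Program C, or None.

Total debts = (385 + 1,970 + 1,030 + 1,205) = 4,590; DTI = 4,590/11,850 = 38.7%.
Reserves = 4,520/1,030 = 4.4 months.
Program A: score 730 ≥ 660; DTI 38.7% ≤ 40%; employment 11 < 24 mo → does not qualify.
Program B: score 730 ≥ 640; DTI 38.7% ≤ 43%; employment 11 ≥ 6 mo → qualifies.
Program C: score 730 ≥ 640; DTI 38.7% ≤ 45%; employment 11 < 24 mo; reserves 4.4 ≥ 3 mo → does not qualify.

Program B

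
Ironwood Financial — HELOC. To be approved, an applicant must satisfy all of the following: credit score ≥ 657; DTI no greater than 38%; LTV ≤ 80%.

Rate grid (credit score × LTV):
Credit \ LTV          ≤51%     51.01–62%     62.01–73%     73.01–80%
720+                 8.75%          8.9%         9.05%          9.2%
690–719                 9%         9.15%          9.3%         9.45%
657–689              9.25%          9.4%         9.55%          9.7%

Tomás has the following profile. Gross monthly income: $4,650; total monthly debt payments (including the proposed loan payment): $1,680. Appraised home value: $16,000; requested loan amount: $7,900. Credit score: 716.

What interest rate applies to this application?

Credit score 716 ≥ 657; DTI: 1,680 ÷ 4,650 = 36.1%, within the 38% cap
LTV = 7,900/16,000 = 49.4% ≤ 80%
Score 716 is in the 690–719 band; LTV 49.4% is in the ≤51% band → 9%.

9%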